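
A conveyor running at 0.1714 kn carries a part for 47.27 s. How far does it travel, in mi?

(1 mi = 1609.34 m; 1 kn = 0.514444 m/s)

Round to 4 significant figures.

0.002590 mi

0.1714 kn × 0.514444 → 0.0881757 m/s
d = v × t = 0.0881757 m/s × 47.27 s = 4.16807 m
4.16807 m ÷ (1609.34 m/mi) = 0.00258993 mi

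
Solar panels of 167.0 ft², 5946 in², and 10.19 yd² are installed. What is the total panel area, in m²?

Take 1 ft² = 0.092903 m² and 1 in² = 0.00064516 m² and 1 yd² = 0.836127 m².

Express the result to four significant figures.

167.0 ft² × 0.092903 → 15.5148 m²
5946 in² × 0.00064516 → 3.83612 m²
10.19 yd² × 0.836127 → 8.52013 m²
Total: 15.5148 + 3.83612 + 8.52013 = 27.871 m²

27.87 m²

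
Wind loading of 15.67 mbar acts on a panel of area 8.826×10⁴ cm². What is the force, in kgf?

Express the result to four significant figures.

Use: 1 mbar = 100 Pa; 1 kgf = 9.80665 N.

15.67 mbar × 100 = 1567 Pa
8.826×10⁴ cm² × 0.0001 = 8.826 m²
F = P × A = 1567 Pa × 8.826 m² = 13830.3 N
13830.3 N ÷ (9.80665 N/kgf) = 1410.3 kgf

1410 kgf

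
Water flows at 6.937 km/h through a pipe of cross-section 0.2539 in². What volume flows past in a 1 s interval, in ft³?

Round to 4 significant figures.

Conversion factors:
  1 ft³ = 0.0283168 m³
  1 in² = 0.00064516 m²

0.01115 ft³

6.937 km/h × (1/3.6) = 1.92694 m/s
0.2539 in² × 0.00064516 = 1.63806×10⁻⁴ m²
V = v × A × t = 1.92694 m/s × 1.63806×10⁻⁴ m² × 1 s = 3.15644×10⁻⁴ m³
3.15644×10⁻⁴ m³ ÷ (0.0283168 m³/ft³) = 0.0111469 ft³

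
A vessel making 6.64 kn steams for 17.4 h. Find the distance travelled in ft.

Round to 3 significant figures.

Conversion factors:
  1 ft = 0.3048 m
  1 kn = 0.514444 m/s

6.64 kn × 0.514444 = 3.41591 m/s
17.4 h × 3600 = 62640 s
d = v × t = 3.41591 m/s × 62640 s = 213973 m
213973 m ÷ (0.3048 m/ft) = 702011 ft

7.02×10⁵ ft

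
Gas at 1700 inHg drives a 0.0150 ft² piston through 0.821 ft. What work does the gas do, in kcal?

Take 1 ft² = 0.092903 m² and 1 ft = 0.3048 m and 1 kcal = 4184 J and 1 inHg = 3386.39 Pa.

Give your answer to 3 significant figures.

1700 inHg → 5.75686×10⁶ Pa
0.0150 ft² → 0.00139354 m²
F = P × A = 5.75686×10⁶ × 0.00139354 = 8022.41 N
0.821 ft → 0.250241 m
W = F × d = 8022.41 × 0.250241 = 2007.54 J
In kcal: 2007.54 / 4184 = 0.479814 kcal

0.480 kcal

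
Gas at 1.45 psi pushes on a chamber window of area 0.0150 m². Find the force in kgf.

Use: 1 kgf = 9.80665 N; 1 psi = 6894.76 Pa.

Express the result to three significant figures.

15.3 kgf

1.45 psi × 6894.76 → 9997.4 Pa
F = P × A = 9997.4 Pa × 0.015 m² = 149.961 N
149.961 N ÷ (9.80665 N/kgf) = 15.2918 kgf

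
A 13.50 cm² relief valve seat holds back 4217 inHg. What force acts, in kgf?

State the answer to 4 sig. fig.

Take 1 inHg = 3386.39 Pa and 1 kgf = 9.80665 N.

1966 kgf

4217 inHg × 3386.39 = 1.42804×10⁷ Pa
13.50 cm² × 0.0001 = 0.00135 m²
F = P × A = 1.42804×10⁷ Pa × 0.00135 m² = 19278.5 N
19278.5 N ÷ (9.80665 N/kgf) = 1965.86 kgf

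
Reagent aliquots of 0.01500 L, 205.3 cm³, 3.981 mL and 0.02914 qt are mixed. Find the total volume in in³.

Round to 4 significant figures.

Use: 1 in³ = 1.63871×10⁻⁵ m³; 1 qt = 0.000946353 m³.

0.01500 L × 0.001 → 1.5×10⁻⁵ m³
205.3 cm³ × 10⁻⁶ → 2.053×10⁻⁴ m³
3.981 mL × 10⁻⁶ → 3.981×10⁻⁶ m³
0.02914 qt × 0.000946353 → 2.75767×10⁻⁵ m³
Combined: 1.5×10⁻⁵ + 2.053×10⁻⁴ + 3.981×10⁻⁶ + 2.75767×10⁻⁵ = 2.51858×10⁻⁴ m³
In in³: 2.51858×10⁻⁴ / 1.63871×10⁻⁵ = 15.3693 in³

15.37 in³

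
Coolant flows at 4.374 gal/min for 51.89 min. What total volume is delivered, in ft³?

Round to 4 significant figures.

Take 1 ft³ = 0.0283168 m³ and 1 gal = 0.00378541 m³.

4.374 gal/min → 2.75956×10⁻⁴ m³/s
51.89 min → 3113.4 s
V = Q × t = 2.75956×10⁻⁴ × 3113.4 = 0.859161 m³
In ft³: 0.859161 / 0.0283168 = 30.341 ft³

30.34 ft³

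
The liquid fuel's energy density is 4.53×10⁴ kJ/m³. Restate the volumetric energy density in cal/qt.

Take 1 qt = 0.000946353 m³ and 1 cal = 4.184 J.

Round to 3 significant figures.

1.02×10⁴ cal/qt

4.53×10⁴ kJ/m³ × 1000 J/kJ = 4.53×10⁷ J/m³
4.53×10⁷ J/m³ ÷ 4.184 J/cal × 0.000946353 m³/qt = 10246.1 cal/qt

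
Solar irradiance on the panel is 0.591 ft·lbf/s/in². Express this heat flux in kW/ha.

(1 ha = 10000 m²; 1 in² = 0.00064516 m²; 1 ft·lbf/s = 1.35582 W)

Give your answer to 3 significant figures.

1.24×10⁴ kW/ha

0.591 ft·lbf/s/in² × 1.35582 W/ft·lbf/s ÷ 0.00064516 m²/in² = 1242 W/m²
1242 W/m² ÷ 1000 W/kW × 10000 m²/ha = 12420 kW/ha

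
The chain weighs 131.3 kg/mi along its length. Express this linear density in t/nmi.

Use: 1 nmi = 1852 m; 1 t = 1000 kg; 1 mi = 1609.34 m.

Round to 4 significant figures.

131.3 kg/mi ÷ 1609.34 m/mi = 0.0815862 kg/m
0.0815862 kg/m ÷ 1000 kg/t × 1852 m/nmi = 0.151098 t/nmi

0.1511 t/nmi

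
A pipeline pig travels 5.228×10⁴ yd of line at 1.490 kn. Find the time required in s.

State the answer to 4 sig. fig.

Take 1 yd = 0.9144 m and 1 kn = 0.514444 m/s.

5.228×10⁴ yd × 0.9144 → 47804.8 m
1.490 kn × 0.514444 → 0.766522 m/s
t = d / v = 47804.8 m / 0.766522 m/s = 62365.9 s

6.237×10⁴ s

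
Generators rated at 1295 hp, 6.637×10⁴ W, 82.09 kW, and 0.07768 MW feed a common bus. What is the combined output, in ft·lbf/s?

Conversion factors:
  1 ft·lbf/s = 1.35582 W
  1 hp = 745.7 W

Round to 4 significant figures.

1295 hp × 745.7 = 965682 W
6.637×10⁴ W (already W)
82.09 kW × 1000 = 82090 W
0.07768 MW × 1000000 = 77680 W
Combined: 965682 + 66370 + 82090 + 77680 = 1.19182×10⁶ W
In ft·lbf/s: 1.19182×10⁶ / 1.35582 = 879040 ft·lbf/s

8.790×10⁵ ft·lbf/s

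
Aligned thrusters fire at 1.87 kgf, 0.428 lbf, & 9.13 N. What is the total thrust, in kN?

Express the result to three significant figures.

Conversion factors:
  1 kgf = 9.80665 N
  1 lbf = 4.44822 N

0.0294 kN

1.87 kgf × 9.80665 = 18.3384 N
0.428 lbf × 4.44822 = 1.90384 N
9.13 N (already N)
Sum: 18.3384 + 1.90384 + 9.13 = 29.3722 N
In kN: 29.3722 / 1000 = 0.0293722 kN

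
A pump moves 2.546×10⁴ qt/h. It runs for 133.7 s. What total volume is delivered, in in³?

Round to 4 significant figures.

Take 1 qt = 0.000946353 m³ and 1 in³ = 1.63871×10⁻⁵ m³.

5.461×10⁴ in³

2.546×10⁴ qt/h → 0.00669282 m³/s
V = Q × t = 0.00669282 × 133.7 = 0.89483 m³
In in³: 0.89483 / 1.63871×10⁻⁵ = 54605.8 in³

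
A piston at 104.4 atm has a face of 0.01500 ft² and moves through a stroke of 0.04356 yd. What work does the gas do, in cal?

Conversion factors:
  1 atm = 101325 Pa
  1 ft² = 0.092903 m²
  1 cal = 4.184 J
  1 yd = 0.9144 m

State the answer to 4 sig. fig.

104.4 atm → 1.05783×10⁷ Pa
0.01500 ft² → 0.00139354 m²
F = P × A = 1.05783×10⁷ × 0.00139354 = 14741.3 N
0.04356 yd → 0.0398313 m
W = F × d = 14741.3 × 0.0398313 = 587.165 J
In cal: 587.165 / 4.184 = 140.336 cal

140.3 cal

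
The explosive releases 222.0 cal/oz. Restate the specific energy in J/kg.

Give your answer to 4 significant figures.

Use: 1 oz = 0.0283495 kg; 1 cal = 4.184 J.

222.0 cal/oz × 4.184 J/cal ÷ 0.0283495 kg/oz = 32764.2 J/kg
32764.2 J/kg  = 32764.2 J/kg

3.276×10⁴ J/kg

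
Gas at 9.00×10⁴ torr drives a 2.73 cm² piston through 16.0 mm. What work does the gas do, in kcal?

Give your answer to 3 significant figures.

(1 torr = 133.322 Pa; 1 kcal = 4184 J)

9.00×10⁴ torr → 1.1999×10⁷ Pa
2.73 cm² → 2.73×10⁻⁴ m²
F = P × A = 1.1999×10⁷ × 2.73×10⁻⁴ = 3275.73 N
16.0 mm → 0.016 m
W = F × d = 3275.73 × 0.016 = 52.4117 J
In kcal: 52.4117 / 4184 = 0.0125267 kcal

0.0125 kcal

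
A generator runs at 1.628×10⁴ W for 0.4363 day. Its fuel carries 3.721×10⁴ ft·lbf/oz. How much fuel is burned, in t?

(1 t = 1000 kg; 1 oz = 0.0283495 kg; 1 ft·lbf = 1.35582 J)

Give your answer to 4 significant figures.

0.4363 day → 37696.3 s
E = P × t = 16280 × 37696.3 = 6.13696×10⁸ J
3.721×10⁴ ft·lbf/oz → 1.77958×10⁶ J/kg
m = E / e_s = 6.13696×10⁸ / 1.77958×10⁶ = 344.854 kg
In t: 344.854 / 1000 = 0.344854 t

0.3449 t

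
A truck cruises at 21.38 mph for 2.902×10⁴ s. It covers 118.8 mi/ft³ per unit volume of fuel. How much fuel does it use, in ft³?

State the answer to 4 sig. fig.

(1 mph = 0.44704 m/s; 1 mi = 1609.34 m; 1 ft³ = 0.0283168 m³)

21.38 mph → 9.55772 m/s
d = v × t = 9.55772 × 29020 = 277365 m
118.8 mi/ft³ → 6.75181×10⁶ m/m³
V = d / (distance per unit fuel) = 277365 / 6.75181×10⁶ = 0.0410801 m³
In ft³: 0.0410801 / 0.0283168 = 1.45073 ft³

1.451 ft³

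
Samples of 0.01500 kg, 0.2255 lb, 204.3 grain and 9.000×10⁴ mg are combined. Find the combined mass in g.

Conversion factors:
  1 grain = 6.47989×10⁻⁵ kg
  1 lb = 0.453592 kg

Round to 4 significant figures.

220.5 g

0.01500 kg (already kg)
0.2255 lb × 0.453592 → 0.102285 kg
204.3 grain × 6.47989×10⁻⁵ → 0.0132384 kg
9.000×10⁴ mg × 10⁻⁶ → 0.09 kg
Combined: 0.015 + 0.102285 + 0.0132384 + 0.09 = 0.220523 kg
In g: 0.220523 / 0.001 = 220.523 g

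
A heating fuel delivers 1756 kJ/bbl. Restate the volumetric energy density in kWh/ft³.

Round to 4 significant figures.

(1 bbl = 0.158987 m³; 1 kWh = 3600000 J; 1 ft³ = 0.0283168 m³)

0.08688 kWh/ft³

1756 kJ/bbl × 1000 J/kJ ÷ 0.158987 m³/bbl = 1.10449×10⁷ J/m³
1.10449×10⁷ J/m³ ÷ 3600000 J/kWh × 0.0283168 m³/ft³ = 0.0868767 kWh/ft³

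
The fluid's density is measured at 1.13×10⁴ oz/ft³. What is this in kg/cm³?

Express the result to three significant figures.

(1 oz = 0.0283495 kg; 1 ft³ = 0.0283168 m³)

1.13×10⁴ oz/ft³ × 0.0283495 kg/oz ÷ 0.0283168 m³/ft³ = 11313 kg/m³
11313 kg/m³ × 10⁻⁶ m³/cm³ = 0.011313 kg/cm³

0.0113 kg/cm³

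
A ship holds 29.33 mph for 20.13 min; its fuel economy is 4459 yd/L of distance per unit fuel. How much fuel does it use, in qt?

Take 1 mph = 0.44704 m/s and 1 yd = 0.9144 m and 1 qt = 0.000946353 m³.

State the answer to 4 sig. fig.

4.104 qt

29.33 mph → 13.1117 m/s
20.13 min → 1207.8 s
d = v × t = 13.1117 × 1207.8 = 15836.3 m
4459 yd/L → 4.07731×10⁶ m/m³
V = d / (distance per unit fuel) = 15836.3 / 4.07731×10⁶ = 0.00388401 m³
In qt: 0.00388401 / 0.000946353 = 4.10419 qt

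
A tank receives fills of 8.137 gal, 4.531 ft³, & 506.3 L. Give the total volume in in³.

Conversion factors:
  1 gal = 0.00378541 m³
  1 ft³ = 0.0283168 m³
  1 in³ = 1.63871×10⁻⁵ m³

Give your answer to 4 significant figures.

8.137 gal × 0.00378541 = 0.0308019 m³
4.531 ft³ × 0.0283168 = 0.128303 m³
506.3 L × 0.001 = 0.5063 m³
Total: 0.0308019 + 0.128303 + 0.5063 = 0.665405 m³
In in³: 0.665405 / 1.63871×10⁻⁵ = 40605.4 in³

4.061×10⁴ in³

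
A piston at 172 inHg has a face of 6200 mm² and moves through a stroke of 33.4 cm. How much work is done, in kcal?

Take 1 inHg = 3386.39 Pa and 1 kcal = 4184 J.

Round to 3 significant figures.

172 inHg → 582459 Pa
6200 mm² → 0.0062 m²
F = P × A = 582459 × 0.0062 = 3611.25 N
33.4 cm → 0.334 m
W = F × d = 3611.25 × 0.334 = 1206.16 J
In kcal: 1206.16 / 4184 = 0.288279 kcal

0.288 kcal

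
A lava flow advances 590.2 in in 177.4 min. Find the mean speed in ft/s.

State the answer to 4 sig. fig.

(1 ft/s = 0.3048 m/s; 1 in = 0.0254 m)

590.2 in × 0.0254 = 14.9911 m
177.4 min × 60 = 10644 s
v = d / t = 14.9911 m / 10644 s = 0.00140841 m/s
0.00140841 m/s ÷ (0.3048 m/s/ft/s) = 0.00462077 ft/s

0.004621 ft/s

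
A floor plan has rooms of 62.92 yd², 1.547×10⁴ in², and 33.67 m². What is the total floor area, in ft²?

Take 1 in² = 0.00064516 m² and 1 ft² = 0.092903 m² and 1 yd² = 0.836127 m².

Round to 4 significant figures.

62.92 yd² × 0.836127 = 52.6091 m²
1.547×10⁴ in² × 0.00064516 = 9.98063 m²
33.67 m² (already m²)
Total: 52.6091 + 9.98063 + 33.67 = 96.2597 m²
In ft²: 96.2597 / 0.092903 = 1036.13 ft²

1036 ft²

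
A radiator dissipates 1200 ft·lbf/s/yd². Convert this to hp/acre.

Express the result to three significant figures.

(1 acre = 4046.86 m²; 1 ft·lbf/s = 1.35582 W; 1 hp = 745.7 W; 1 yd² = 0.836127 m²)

1.06×10⁴ hp/acre

1200 ft·lbf/s/yd² × 1.35582 W/ft·lbf/s ÷ 0.836127 m²/yd² = 1945.86 W/m²
1945.86 W/m² ÷ 745.7 W/hp × 4046.86 m²/acre = 10560 hp/acre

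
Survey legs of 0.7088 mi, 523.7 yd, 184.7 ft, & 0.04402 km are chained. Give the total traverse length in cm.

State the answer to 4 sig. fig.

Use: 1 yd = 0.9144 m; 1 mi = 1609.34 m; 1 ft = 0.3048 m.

1.720×10⁵ cm

0.7088 mi × 1609.34 = 1140.7 m
523.7 yd × 0.9144 = 478.871 m
184.7 ft × 0.3048 = 56.2966 m
0.04402 km × 1000 = 44.02 m
Total: 1140.7 + 478.871 + 56.2966 + 44.02 = 1719.89 m
In cm: 1719.89 / 0.01 = 171989 cm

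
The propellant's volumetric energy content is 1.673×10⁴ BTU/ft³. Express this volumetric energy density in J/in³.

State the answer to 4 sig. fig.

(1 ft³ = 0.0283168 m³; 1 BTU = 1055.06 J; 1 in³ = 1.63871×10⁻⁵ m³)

1.021×10⁴ J/in³

1.673×10⁴ BTU/ft³ × 1055.06 J/BTU ÷ 0.0283168 m³/ft³ = 6.23346×10⁸ J/m³
6.23346×10⁸ J/m³ × 1.63871×10⁻⁵ m³/in³ = 10214.8 J/in³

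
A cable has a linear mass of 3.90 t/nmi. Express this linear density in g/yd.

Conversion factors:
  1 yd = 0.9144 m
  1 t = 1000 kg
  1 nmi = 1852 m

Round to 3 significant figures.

1930 g/yd

3.90 t/nmi × 1000 kg/t ÷ 1852 m/nmi = 2.10583 kg/m
2.10583 kg/m ÷ 0.001 kg/g × 0.9144 m/yd = 1925.57 g/yd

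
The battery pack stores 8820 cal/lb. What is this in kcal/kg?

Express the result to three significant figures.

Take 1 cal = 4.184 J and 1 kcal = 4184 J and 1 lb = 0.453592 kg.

8820 cal/lb × 4.184 J/cal ÷ 0.453592 kg/lb = 81357 J/kg
81357 J/kg ÷ 4184 J/kcal = 19.4448 kcal/kg

19.4 kcal/kg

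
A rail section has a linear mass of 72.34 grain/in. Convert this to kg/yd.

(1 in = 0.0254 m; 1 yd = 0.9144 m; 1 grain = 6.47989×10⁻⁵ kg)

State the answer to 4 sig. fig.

0.1688 kg/yd

72.34 grain/in × 6.47989×10⁻⁵ kg/grain ÷ 0.0254 m/in = 0.184549 kg/m
0.184549 kg/m × 0.9144 m/yd = 0.168752 kg/yd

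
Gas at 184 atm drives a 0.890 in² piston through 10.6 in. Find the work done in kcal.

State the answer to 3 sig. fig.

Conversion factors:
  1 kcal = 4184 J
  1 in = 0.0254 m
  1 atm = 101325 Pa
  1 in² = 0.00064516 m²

184 atm → 1.86438×10⁷ Pa
0.890 in² → 5.74192×10⁻⁴ m²
F = P × A = 1.86438×10⁷ × 5.74192×10⁻⁴ = 10705.1 N
10.6 in → 0.26924 m
W = F × d = 10705.1 × 0.26924 = 2882.24 J
In kcal: 2882.24 / 4184 = 0.688872 kcal

0.689 kcal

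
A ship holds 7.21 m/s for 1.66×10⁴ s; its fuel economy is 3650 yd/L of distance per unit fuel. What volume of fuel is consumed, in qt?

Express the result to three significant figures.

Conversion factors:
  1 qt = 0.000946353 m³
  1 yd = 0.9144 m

d = v × t = 7.21 × 16600 = 119686 m
3650 yd/L → 3.33756×10⁶ m/m³
V = d / (distance per unit fuel) = 119686 / 3.33756×10⁶ = 0.0358603 m³
In qt: 0.0358603 / 0.000946353 = 37.8932 qt

37.9 qt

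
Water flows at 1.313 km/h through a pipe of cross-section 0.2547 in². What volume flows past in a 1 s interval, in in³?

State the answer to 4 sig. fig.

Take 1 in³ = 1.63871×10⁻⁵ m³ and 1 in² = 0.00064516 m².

1.313 km/h × (1/3.6) → 0.364722 m/s
0.2547 in² × 0.00064516 → 1.64322×10⁻⁴ m²
V = v × A × t = 0.364722 m/s × 1.64322×10⁻⁴ m² × 1 s = 5.99318×10⁻⁵ m³
5.99318×10⁻⁵ m³ ÷ (1.63871×10⁻⁵ m³/in³) = 3.65725 in³

3.657 in³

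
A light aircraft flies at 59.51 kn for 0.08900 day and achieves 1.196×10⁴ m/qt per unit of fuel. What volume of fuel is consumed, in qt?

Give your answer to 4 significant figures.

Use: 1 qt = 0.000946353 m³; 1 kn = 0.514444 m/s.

59.51 kn → 30.6146 m/s
0.08900 day → 7689.6 s
d = v × t = 30.6146 × 7689.6 = 235414 m
1.196×10⁴ m/qt → 1.2638×10⁷ m/m³
V = d / (distance per unit fuel) = 235414 / 1.2638×10⁷ = 0.0186275 m³
In qt: 0.0186275 / 0.000946353 = 19.6835 qt

19.68 qt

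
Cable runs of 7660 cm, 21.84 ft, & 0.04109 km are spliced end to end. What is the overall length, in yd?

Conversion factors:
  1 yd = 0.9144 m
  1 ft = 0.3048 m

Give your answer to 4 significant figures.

7660 cm × 0.01 = 76.6 m
21.84 ft × 0.3048 = 6.65683 m
0.04109 km × 1000 = 41.09 m
Combined: 76.6 + 6.65683 + 41.09 = 124.347 m
In yd: 124.347 / 0.9144 = 135.988 yd

136.0 yd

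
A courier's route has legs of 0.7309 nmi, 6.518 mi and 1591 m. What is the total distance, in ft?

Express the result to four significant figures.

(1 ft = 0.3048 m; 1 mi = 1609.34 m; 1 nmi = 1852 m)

0.7309 nmi × 1852 = 1353.63 m
6.518 mi × 1609.34 = 10489.7 m
1591 m (already m)
Sum: 1353.63 + 10489.7 + 1591 = 13434.3 m
In ft: 13434.3 / 0.3048 = 44075.8 ft

4.408×10⁴ ft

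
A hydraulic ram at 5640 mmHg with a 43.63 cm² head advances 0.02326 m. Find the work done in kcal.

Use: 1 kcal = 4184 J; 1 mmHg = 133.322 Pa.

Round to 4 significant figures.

5640 mmHg → 751936 Pa
43.63 cm² → 0.004363 m²
F = P × A = 751936 × 0.004363 = 3280.7 N
W = F × d = 3280.7 × 0.02326 = 76.3091 J
In kcal: 76.3091 / 4184 = 0.0182383 kcal

0.01824 kcal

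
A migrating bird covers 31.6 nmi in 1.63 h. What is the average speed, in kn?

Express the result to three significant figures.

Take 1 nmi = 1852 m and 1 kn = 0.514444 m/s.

31.6 nmi × 1852 = 58523.2 m
1.63 h × 3600 = 5868 s
v = d / t = 58523.2 m / 5868 s = 9.97328 m/s
9.97328 m/s ÷ (0.514444 m/s/kn) = 19.3865 kn

19.4 kn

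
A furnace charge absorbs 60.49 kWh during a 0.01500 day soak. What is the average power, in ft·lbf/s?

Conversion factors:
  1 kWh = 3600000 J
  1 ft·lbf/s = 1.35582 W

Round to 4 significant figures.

60.49 kWh × 3600000 → 2.17764×10⁸ J
0.01500 day × 86400 → 1296 s
P = E / t = 2.17764×10⁸ J / 1296 s = 168028 W
168028 W ÷ (1.35582 W/ft·lbf/s) = 123931 ft·lbf/s

1.239×10⁵ ft·lbf/s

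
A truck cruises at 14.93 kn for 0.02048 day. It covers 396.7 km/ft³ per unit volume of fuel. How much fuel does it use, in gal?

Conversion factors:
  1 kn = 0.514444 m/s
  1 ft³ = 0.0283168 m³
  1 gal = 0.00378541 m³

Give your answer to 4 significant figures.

14.93 kn → 7.68065 m/s
0.02048 day → 1769.47 s
d = v × t = 7.68065 × 1769.47 = 13590.7 m
396.7 km/ft³ → 1.40094×10⁷ m/m³
V = d / (distance per unit fuel) = 13590.7 / 1.40094×10⁷ = 9.70113×10⁻⁴ m³
In gal: 9.70113×10⁻⁴ / 0.00378541 = 0.256277 gal

0.2563 gal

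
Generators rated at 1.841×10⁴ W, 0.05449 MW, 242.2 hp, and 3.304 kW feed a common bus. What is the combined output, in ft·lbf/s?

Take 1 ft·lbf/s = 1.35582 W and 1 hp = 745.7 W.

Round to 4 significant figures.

1.841×10⁴ W (already W)
0.05449 MW × 1000000 → 54490 W
242.2 hp × 745.7 → 180609 W
3.304 kW × 1000 → 3304 W
Sum: 18410 + 54490 + 180609 + 3304 = 256813 W
In ft·lbf/s: 256813 / 1.35582 = 189415 ft·lbf/s

1.894×10⁵ ft·lbf/s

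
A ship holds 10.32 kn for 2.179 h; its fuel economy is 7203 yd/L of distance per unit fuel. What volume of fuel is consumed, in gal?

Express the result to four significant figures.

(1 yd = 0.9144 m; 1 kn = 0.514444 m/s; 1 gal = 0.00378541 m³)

10.32 kn → 5.30906 m/s
2.179 h → 7844.4 s
d = v × t = 5.30906 × 7844.4 = 41646.4 m
7203 yd/L → 6.58642×10⁶ m/m³
V = d / (distance per unit fuel) = 41646.4 / 6.58642×10⁶ = 0.00632307 m³
In gal: 0.00632307 / 0.00378541 = 1.67038 gal

1.670 gal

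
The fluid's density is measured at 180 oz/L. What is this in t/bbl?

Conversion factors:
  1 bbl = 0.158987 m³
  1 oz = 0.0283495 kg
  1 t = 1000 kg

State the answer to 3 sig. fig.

180 oz/L × 0.0283495 kg/oz ÷ 0.001 m³/L = 5102.91 kg/m³
5102.91 kg/m³ ÷ 1000 kg/t × 0.158987 m³/bbl = 0.811296 t/bbl

0.811 t/bbl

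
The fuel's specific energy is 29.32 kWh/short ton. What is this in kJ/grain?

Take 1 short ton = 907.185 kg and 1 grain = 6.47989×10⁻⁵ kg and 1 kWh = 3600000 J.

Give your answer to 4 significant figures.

0.007539 kJ/grain

29.32 kWh/short ton × 3600000 J/kWh ÷ 907.185 kg/short ton = 116351 J/kg
116351 J/kg ÷ 1000 J/kJ × 6.47989×10⁻⁵ kg/grain = 0.00753942 kJ/grain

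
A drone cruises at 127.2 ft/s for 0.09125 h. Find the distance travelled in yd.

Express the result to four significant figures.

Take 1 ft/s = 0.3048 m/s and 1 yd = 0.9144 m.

1.393×10⁴ yd

127.2 ft/s × 0.3048 = 38.7706 m/s
0.09125 h × 3600 = 328.5 s
d = v × t = 38.7706 m/s × 328.5 s = 12736.1 m
12736.1 m ÷ (0.9144 m/yd) = 13928.4 yd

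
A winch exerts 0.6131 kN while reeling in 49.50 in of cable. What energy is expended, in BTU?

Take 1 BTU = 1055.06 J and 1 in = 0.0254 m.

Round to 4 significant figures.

0.6131 kN × 1000 → 613.1 N
49.50 in × 0.0254 → 1.2573 m
W = F × d = 613.1 N × 1.2573 m = 770.851 J
770.851 J ÷ (1055.06 J/BTU) = 0.730623 BTU

0.7306 BTU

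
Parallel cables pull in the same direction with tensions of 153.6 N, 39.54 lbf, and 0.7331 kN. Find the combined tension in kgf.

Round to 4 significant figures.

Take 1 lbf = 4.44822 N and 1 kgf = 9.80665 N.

153.6 N (already N)
39.54 lbf × 4.44822 = 175.883 N
0.7331 kN × 1000 = 733.1 N
Sum: 153.6 + 175.883 + 733.1 = 1062.58 N
In kgf: 1062.58 / 9.80665 = 108.353 kgf

108.4 kgf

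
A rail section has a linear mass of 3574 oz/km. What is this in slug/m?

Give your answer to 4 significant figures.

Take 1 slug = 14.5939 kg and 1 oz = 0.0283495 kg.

0.006943 slug/m

3574 oz/km × 0.0283495 kg/oz ÷ 1000 m/km = 0.101321 kg/m
0.101321 kg/m ÷ 14.5939 kg/slug = 0.0069427 slug/m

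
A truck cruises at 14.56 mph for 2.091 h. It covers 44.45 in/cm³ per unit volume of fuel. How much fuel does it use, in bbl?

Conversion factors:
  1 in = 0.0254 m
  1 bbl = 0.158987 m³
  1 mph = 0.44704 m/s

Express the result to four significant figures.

14.56 mph → 6.5089 m/s
2.091 h → 7527.6 s
d = v × t = 6.5089 × 7527.6 = 48996.4 m
44.45 in/cm³ → 1.12903×10⁶ m/m³
V = d / (distance per unit fuel) = 48996.4 / 1.12903×10⁶ = 0.0433969 m³
In bbl: 0.0433969 / 0.158987 = 0.272959 bbl

0.2730 bbl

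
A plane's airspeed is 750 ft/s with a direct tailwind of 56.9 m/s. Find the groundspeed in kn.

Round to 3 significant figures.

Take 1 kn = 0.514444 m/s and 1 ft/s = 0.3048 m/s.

750 ft/s × 0.3048 = 228.6 m/s
56.9 m/s (already m/s)
Total: 228.6 + 56.9 = 285.5 m/s
In kn: 285.5 / 0.514444 = 554.968 kn

555 kn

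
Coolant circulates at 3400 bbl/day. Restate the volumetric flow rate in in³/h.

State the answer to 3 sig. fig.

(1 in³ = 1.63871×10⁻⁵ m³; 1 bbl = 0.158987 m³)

3400 bbl/day × 0.158987 m³/bbl ÷ 86400 s/day = 0.00625643 m³/s
0.00625643 m³/s ÷ 1.63871×10⁻⁵ m³/in³ × 3600 s/h = 1.37444×10⁶ in³/h

1.37×10⁶ in³/h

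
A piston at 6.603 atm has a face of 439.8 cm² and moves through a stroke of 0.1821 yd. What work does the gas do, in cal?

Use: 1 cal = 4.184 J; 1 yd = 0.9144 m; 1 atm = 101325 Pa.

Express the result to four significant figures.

1171 cal

6.603 atm → 669049 Pa
439.8 cm² → 0.04398 m²
F = P × A = 669049 × 0.04398 = 29424.8 N
0.1821 yd → 0.166512 m
W = F × d = 29424.8 × 0.166512 = 4899.58 J
In cal: 4899.58 / 4.184 = 1171.03 cal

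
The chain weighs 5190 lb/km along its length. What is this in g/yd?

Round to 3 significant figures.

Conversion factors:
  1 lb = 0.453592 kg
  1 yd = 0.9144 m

5190 lb/km × 0.453592 kg/lb ÷ 1000 m/km = 2.35414 kg/m
2.35414 kg/m ÷ 0.001 kg/g × 0.9144 m/yd = 2152.63 g/yd

2150 g/yd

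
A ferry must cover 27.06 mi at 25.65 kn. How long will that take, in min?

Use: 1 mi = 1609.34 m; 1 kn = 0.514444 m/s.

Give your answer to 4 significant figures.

55.00 min

27.06 mi × 1609.34 = 43548.7 m
25.65 kn × 0.514444 = 13.1955 m/s
t = d / v = 43548.7 m / 13.1955 m/s = 3300.27 s
3300.27 s ÷ (60 s/min) = 55.0045 min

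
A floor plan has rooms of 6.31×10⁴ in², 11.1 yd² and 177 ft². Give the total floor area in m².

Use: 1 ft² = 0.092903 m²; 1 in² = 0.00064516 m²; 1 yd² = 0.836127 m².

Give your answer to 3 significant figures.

6.31×10⁴ in² × 0.00064516 = 40.7096 m²
11.1 yd² × 0.836127 = 9.28101 m²
177 ft² × 0.092903 = 16.4438 m²
Sum: 40.7096 + 9.28101 + 16.4438 = 66.4344 m²

66.4 m²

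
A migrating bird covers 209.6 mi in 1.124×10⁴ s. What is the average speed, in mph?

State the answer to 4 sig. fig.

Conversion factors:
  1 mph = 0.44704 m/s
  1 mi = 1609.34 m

67.13 mph

209.6 mi × 1609.34 = 337318 m
v = d / t = 337318 m / 11240 s = 30.0105 m/s
30.0105 m/s ÷ (0.44704 m/s/mph) = 67.1316 mph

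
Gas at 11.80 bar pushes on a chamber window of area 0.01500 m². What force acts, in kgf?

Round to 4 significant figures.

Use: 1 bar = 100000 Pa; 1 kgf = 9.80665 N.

1805 kgf

11.80 bar × 100000 → 1.18×10⁶ Pa
F = P × A = 1.18×10⁶ Pa × 0.015 m² = 17700 N
17700 N ÷ (9.80665 N/kgf) = 1804.9 kgf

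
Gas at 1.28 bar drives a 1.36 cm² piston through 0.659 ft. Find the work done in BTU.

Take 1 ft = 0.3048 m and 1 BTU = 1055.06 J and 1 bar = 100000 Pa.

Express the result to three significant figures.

1.28 bar → 128000 Pa
1.36 cm² → 1.36×10⁻⁴ m²
F = P × A = 128000 × 1.36×10⁻⁴ = 17.408 N
0.659 ft → 0.200863 m
W = F × d = 17.408 × 0.200863 = 3.49662 J
In BTU: 3.49662 / 1055.06 = 0.00331414 BTU

0.00331 BTU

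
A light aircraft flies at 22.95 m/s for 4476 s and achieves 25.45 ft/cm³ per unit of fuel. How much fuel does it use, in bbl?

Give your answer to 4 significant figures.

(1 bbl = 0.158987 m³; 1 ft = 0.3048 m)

0.08329 bbl

d = v × t = 22.95 × 4476 = 102724 m
25.45 ft/cm³ → 7.75716×10⁶ m/m³
V = d / (distance per unit fuel) = 102724 / 7.75716×10⁶ = 0.0132425 m³
In bbl: 0.0132425 / 0.158987 = 0.083293 bbl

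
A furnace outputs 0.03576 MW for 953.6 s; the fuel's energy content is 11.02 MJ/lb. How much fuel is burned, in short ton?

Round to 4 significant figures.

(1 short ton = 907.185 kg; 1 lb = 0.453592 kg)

0.03576 MW → 35760 W
E = P × t = 35760 × 953.6 = 3.41007×10⁷ J
11.02 MJ/lb → 2.4295×10⁷ J/kg
m = E / e_s = 3.41007×10⁷ / 2.4295×10⁷ = 1.40361 kg
In short ton: 1.40361 / 907.185 = 0.00154721 short ton

0.001547 short ton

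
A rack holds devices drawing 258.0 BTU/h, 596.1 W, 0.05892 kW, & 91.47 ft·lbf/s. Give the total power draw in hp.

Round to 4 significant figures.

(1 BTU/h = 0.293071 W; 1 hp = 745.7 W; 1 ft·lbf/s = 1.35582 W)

1.146 hp

258.0 BTU/h × 0.293071 = 75.6123 W
596.1 W (already W)
0.05892 kW × 1000 = 58.92 W
91.47 ft·lbf/s × 1.35582 = 124.017 W
Sum: 75.6123 + 596.1 + 58.92 + 124.017 = 854.649 W
In hp: 854.649 / 745.7 = 1.1461 hp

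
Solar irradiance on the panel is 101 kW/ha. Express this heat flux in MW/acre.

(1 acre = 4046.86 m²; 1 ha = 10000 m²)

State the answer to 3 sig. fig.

101 kW/ha × 1000 W/kW ÷ 10000 m²/ha = 10.1 W/m²
10.1 W/m² ÷ 1000000 W/MW × 4046.86 m²/acre = 0.0408733 MW/acre

0.0409 MW/acre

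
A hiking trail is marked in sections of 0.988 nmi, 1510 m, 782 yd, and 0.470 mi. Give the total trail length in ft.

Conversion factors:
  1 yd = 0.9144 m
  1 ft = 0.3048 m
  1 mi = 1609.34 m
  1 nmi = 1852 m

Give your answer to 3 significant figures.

0.988 nmi × 1852 = 1829.78 m
1510 m (already m)
782 yd × 0.9144 = 715.061 m
0.470 mi × 1609.34 = 756.39 m
Combined: 1829.78 + 1510 + 715.061 + 756.39 = 4811.23 m
In ft: 4811.23 / 0.3048 = 15784.9 ft

1.58×10⁴ ft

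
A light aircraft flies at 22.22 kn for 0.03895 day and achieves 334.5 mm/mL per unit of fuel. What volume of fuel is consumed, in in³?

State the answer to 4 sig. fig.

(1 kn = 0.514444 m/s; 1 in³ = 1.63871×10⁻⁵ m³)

7018 in³

22.22 kn → 11.4309 m/s
0.03895 day → 3365.28 s
d = v × t = 11.4309 × 3365.28 = 38468.2 m
334.5 mm/mL → 334500 m/m³
V = d / (distance per unit fuel) = 38468.2 / 334500 = 0.115002 m³
In in³: 0.115002 / 1.63871×10⁻⁵ = 7017.84 in³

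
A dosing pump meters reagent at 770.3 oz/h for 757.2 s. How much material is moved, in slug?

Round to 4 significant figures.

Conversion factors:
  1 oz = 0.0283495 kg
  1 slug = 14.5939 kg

770.3 oz/h → 0.00606601 kg/s
m = ṁ × t = 0.00606601 × 757.2 = 4.59318 kg
In slug: 4.59318 / 14.5939 = 0.314733 slug

0.3147 slug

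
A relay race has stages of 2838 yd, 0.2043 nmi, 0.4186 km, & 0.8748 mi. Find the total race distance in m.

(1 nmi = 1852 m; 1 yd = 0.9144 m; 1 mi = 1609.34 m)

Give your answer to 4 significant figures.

2838 yd × 0.9144 = 2595.07 m
0.2043 nmi × 1852 = 378.364 m
0.4186 km × 1000 = 418.6 m
0.8748 mi × 1609.34 = 1407.85 m
Combined: 2595.07 + 378.364 + 418.6 + 1407.85 = 4799.88 m

4800 m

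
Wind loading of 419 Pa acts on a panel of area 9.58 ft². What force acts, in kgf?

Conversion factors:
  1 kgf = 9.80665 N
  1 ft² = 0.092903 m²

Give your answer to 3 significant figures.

9.58 ft² × 0.092903 = 0.890011 m²
F = P × A = 419 Pa × 0.890011 m² = 372.915 N
372.915 N ÷ (9.80665 N/kgf) = 38.0267 kgf

38.0 kgf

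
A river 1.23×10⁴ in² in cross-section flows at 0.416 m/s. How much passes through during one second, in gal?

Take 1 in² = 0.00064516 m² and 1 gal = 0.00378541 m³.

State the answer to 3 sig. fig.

1.23×10⁴ in² × 0.00064516 = 7.93547 m²
V = v × A × t = 0.416 m/s × 7.93547 m² × 1 s = 3.30116 m³
3.30116 m³ ÷ (0.00378541 m³/gal) = 872.075 gal

872 gal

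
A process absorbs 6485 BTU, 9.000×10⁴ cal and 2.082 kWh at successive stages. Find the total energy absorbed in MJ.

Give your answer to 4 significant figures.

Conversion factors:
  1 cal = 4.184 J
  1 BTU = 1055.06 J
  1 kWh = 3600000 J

14.71 MJ

6485 BTU × 1055.06 → 6.84206×10⁶ J
9.000×10⁴ cal × 4.184 → 376560 J
2.082 kWh × 3600000 → 7.4952×10⁶ J
Combined: 6.84206×10⁶ + 376560 + 7.4952×10⁶ = 1.47138×10⁷ J
In MJ: 1.47138×10⁷ / 1000000 = 14.7138 MJ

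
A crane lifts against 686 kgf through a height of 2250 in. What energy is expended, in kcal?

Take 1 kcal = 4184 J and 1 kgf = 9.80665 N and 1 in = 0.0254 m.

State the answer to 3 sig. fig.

686 kgf × 9.80665 = 6727.36 N
2250 in × 0.0254 = 57.15 m
W = F × d = 6727.36 N × 57.15 m = 384469 J
384469 J ÷ (4184 J/kcal) = 91.8903 kcal

91.9 kcal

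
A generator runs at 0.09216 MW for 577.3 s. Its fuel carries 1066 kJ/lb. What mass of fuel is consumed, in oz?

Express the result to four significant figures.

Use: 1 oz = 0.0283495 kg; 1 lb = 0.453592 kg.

798.6 oz

0.09216 MW → 92160 W
E = P × t = 92160 × 577.3 = 5.3204×10⁷ J
1066 kJ/lb → 2.35013×10⁶ J/kg
m = E / e_s = 5.3204×10⁷ / 2.35013×10⁶ = 22.6387 kg
In oz: 22.6387 / 0.0283495 = 798.557 oz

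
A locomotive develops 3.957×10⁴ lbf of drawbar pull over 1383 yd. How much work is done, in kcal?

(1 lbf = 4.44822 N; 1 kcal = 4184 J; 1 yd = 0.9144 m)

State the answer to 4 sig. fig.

3.957×10⁴ lbf × 4.44822 = 176016 N
1383 yd × 0.9144 = 1264.62 m
W = F × d = 176016 N × 1264.62 m = 2.22593×10⁸ J
2.22593×10⁸ J ÷ (4184 J/kcal) = 53201 kcal

5.320×10⁴ kcal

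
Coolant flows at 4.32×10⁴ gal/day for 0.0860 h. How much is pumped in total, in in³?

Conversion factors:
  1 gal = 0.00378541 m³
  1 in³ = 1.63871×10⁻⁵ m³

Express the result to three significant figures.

3.58×10⁴ in³

4.32×10⁴ gal/day → 0.0018927 m³/s
0.0860 h → 309.6 s
V = Q × t = 0.0018927 × 309.6 = 0.58598 m³
In in³: 0.58598 / 1.63871×10⁻⁵ = 35758.6 in³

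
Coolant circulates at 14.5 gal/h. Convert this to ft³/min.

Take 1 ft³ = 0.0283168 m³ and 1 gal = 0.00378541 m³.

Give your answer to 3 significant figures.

14.5 gal/h × 0.00378541 m³/gal ÷ 3600 s/h = 1.52468×10⁻⁵ m³/s
1.52468×10⁻⁵ m³/s ÷ 0.0283168 m³/ft³ × 60 s/min = 0.0323062 ft³/min

0.0323 ft³/min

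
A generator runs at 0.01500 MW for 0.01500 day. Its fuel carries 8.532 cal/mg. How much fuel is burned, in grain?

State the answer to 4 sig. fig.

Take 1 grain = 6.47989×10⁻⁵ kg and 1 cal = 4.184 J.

8404 grain

0.01500 MW → 15000 W
0.01500 day → 1296 s
E = P × t = 15000 × 1296 = 1.944×10⁷ J
8.532 cal/mg → 3.56979×10⁷ J/kg
m = E / e_s = 1.944×10⁷ / 3.56979×10⁷ = 0.54457 kg
In grain: 0.54457 / 6.47989×10⁻⁵ = 8404 grain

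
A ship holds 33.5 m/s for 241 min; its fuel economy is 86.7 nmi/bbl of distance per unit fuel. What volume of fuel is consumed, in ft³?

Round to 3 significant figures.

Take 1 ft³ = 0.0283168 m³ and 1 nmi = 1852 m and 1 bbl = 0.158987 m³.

241 min → 14460 s
d = v × t = 33.5 × 14460 = 484410 m
86.7 nmi/bbl → 1.00995×10⁶ m/m³
V = d / (distance per unit fuel) = 484410 / 1.00995×10⁶ = 0.479638 m³
In ft³: 0.479638 / 0.0283168 = 16.9383 ft³

16.9 ft³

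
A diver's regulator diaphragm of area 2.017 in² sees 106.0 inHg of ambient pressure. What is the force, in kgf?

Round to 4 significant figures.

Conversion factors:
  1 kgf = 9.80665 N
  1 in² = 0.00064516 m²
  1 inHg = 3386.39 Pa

106.0 inHg × 3386.39 → 358957 Pa
2.017 in² × 0.00064516 → 0.00130129 m²
F = P × A = 358957 Pa × 0.00130129 m² = 467.107 N
467.107 N ÷ (9.80665 N/kgf) = 47.6317 kgf

47.63 kgf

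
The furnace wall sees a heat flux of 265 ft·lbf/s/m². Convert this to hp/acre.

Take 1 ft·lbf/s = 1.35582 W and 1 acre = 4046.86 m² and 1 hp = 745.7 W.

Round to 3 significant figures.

265 ft·lbf/s/m² × 1.35582 W/ft·lbf/s = 359.292 W/m²
359.292 W/m² ÷ 745.7 W/hp × 4046.86 m²/acre = 1949.85 hp/acre

1950 hp/acre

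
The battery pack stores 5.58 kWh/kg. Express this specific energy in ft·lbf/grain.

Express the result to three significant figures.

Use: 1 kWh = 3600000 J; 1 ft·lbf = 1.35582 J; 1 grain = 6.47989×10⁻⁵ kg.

960 ft·lbf/grain

5.58 kWh/kg × 3600000 J/kWh = 2.0088×10⁷ J/kg
2.0088×10⁷ J/kg ÷ 1.35582 J/ft·lbf × 6.47989×10⁻⁵ kg/grain = 960.069 ft·lbf/grain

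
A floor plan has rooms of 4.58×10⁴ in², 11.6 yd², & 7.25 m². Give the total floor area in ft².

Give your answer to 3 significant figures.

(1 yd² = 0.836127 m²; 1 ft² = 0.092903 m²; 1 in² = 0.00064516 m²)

500 ft²

4.58×10⁴ in² × 0.00064516 → 29.5483 m²
11.6 yd² × 0.836127 → 9.69907 m²
7.25 m² (already m²)
Total: 29.5483 + 9.69907 + 7.25 = 46.4974 m²
In ft²: 46.4974 / 0.092903 = 500.494 ft²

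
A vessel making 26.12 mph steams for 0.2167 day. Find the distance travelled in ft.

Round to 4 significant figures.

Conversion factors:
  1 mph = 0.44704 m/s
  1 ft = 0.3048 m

7.173×10⁵ ft

26.12 mph × 0.44704 = 11.6767 m/s
0.2167 day × 86400 = 18722.9 s
d = v × t = 11.6767 m/s × 18722.9 s = 218622 m
218622 m ÷ (0.3048 m/ft) = 717264 ft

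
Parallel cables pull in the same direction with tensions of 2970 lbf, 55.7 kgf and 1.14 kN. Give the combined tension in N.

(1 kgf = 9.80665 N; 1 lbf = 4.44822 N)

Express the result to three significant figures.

1.49×10⁴ N

2970 lbf × 4.44822 → 13211.2 N
55.7 kgf × 9.80665 → 546.23 N
1.14 kN × 1000 → 1140 N
Total: 13211.2 + 546.23 + 1140 = 14897.4 N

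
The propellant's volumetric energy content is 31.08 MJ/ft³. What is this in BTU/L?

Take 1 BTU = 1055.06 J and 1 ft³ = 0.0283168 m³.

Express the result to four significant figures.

1040 BTU/L

31.08 MJ/ft³ × 1000000 J/MJ ÷ 0.0283168 m³/ft³ = 1.09758×10⁹ J/m³
1.09758×10⁹ J/m³ ÷ 1055.06 J/BTU × 0.001 m³/L = 1040.3 BTU/L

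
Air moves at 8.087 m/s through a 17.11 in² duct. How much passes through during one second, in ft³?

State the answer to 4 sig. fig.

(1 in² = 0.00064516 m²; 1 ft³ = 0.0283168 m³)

3.153 ft³

17.11 in² × 0.00064516 → 0.0110387 m²
V = v × A × t = 8.087 m/s × 0.0110387 m² × 1 s = 0.08927 m³
0.08927 m³ ÷ (0.0283168 m³/ft³) = 3.15255 ft³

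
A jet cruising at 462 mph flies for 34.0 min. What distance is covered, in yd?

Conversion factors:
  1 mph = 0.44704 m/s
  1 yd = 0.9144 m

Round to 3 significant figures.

462 mph × 0.44704 = 206.532 m/s
34.0 min × 60 = 2040 s
d = v × t = 206.532 m/s × 2040 s = 421325 m
421325 m ÷ (0.9144 m/yd) = 460767 yd

4.61×10⁵ yd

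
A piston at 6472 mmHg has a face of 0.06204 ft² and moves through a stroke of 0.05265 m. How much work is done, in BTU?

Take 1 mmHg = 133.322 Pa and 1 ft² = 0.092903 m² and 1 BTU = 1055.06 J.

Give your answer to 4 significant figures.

6472 mmHg → 862860 Pa
0.06204 ft² → 0.0057637 m²
F = P × A = 862860 × 0.0057637 = 4973.27 N
W = F × d = 4973.27 × 0.05265 = 261.843 J
In BTU: 261.843 / 1055.06 = 0.248178 BTU

0.2482 BTU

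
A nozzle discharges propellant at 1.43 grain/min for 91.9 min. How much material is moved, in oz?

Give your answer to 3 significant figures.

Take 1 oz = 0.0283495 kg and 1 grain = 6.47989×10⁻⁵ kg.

0.300 oz

1.43 grain/min → 1.54437×10⁻⁶ kg/s
91.9 min → 5514 s
m = ṁ × t = 1.54437×10⁻⁶ × 5514 = 0.00851566 kg
In oz: 0.00851566 / 0.0283495 = 0.300381 oz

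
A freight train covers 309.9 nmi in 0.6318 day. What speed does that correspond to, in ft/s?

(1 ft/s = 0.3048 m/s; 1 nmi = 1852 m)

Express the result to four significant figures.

34.49 ft/s

309.9 nmi × 1852 → 573935 m
0.6318 day × 86400 → 54587.5 s
v = d / t = 573935 m / 54587.5 s = 10.514 m/s
10.514 m/s ÷ (0.3048 m/s/ft/s) = 34.4948 ft/s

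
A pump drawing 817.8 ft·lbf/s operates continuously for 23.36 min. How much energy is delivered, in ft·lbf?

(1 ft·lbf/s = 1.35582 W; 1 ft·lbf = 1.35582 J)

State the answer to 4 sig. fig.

817.8 ft·lbf/s × 1.35582 → 1108.79 W
23.36 min × 60 → 1401.6 s
E = P × t = 1108.79 W × 1401.6 s = 1.55408×10⁶ J
1.55408×10⁶ J ÷ (1.35582 J/ft·lbf) = 1.14623×10⁶ ft·lbf

1.146×10⁶ ft·lbf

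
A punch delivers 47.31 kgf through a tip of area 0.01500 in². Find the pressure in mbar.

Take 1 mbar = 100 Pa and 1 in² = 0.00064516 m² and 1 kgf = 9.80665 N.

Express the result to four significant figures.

47.31 kgf × 9.80665 → 463.953 N
0.01500 in² × 0.00064516 → 9.6774×10⁻⁶ m²
P = F / A = 463.953 N / 9.6774×10⁻⁶ m² = 4.79419×10⁷ Pa
4.79419×10⁷ Pa ÷ (100 Pa/mbar) = 479419 mbar

4.794×10⁵ mbar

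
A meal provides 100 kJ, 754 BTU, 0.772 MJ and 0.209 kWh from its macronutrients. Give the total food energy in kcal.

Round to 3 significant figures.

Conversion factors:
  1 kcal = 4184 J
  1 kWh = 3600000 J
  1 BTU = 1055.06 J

578 kcal

100 kJ × 1000 = 100000 J
754 BTU × 1055.06 = 795515 J
0.772 MJ × 1000000 = 772000 J
0.209 kWh × 3600000 = 752400 J
Combined: 100000 + 795515 + 772000 + 752400 = 2.41992×10⁶ J
In kcal: 2.41992×10⁶ / 4184 = 578.375 kcal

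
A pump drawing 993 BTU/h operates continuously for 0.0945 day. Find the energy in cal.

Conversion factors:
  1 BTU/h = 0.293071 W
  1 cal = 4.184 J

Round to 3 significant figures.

993 BTU/h × 0.293071 = 291.02 W
0.0945 day × 86400 = 8164.8 s
E = P × t = 291.02 W × 8164.8 s = 2.37612×10⁶ J
2.37612×10⁶ J ÷ (4.184 J/cal) = 567906 cal

5.68×10⁵ cal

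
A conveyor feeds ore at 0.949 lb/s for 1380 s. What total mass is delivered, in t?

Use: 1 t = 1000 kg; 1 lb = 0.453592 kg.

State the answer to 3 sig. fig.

0.949 lb/s → 0.430459 kg/s
m = ṁ × t = 0.430459 × 1380 = 594.033 kg
In t: 594.033 / 1000 = 0.594033 t

0.594 t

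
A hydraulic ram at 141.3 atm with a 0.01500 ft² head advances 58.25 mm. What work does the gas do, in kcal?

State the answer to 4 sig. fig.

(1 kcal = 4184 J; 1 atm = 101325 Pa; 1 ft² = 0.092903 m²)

141.3 atm → 1.43172×10⁷ Pa
0.01500 ft² → 0.00139354 m²
F = P × A = 1.43172×10⁷ × 0.00139354 = 19951.6 N
58.25 mm → 0.05825 m
W = F × d = 19951.6 × 0.05825 = 1162.18 J
In kcal: 1162.18 / 4184 = 0.277768 kcal

0.2778 kcal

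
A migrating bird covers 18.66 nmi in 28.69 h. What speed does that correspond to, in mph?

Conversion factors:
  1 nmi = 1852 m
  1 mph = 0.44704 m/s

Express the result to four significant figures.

18.66 nmi × 1852 = 34558.3 m
28.69 h × 3600 = 103284 s
v = d / t = 34558.3 m / 103284 s = 0.334595 m/s
0.334595 m/s ÷ (0.44704 m/s/mph) = 0.748468 mph

0.7485 mph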